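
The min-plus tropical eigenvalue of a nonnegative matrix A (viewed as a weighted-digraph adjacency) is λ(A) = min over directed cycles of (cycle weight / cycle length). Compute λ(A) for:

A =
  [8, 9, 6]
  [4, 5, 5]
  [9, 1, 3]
λ(A) = 3

Enumerate directed cycles and compute their means (weight / length). Sample:
  cycle 0 → 0: weight = 8, length = 1, mean = 8/1 ≈ 8.000
  cycle 1 → 1: weight = 5, length = 1, mean = 5/1 ≈ 5.000
  cycle 2 → 2: weight = 3, length = 1, mean = 3/1 ≈ 3.000
  cycle 0 → 1 → 0: weight = 13, length = 2, mean = 13/2 ≈ 6.500
  cycle 0 → 2 → 0: weight = 15, length = 2, mean = 15/2 ≈ 7.500
  cycle 1 → 0 → 1: weight = 13, length = 2, mean = 13/2 ≈ 6.500
Minimum mean = 3.000, attained e.g. along the cycle 2 → 2 with weight 3 and length 1. So λ(A) = 3/1 = 3.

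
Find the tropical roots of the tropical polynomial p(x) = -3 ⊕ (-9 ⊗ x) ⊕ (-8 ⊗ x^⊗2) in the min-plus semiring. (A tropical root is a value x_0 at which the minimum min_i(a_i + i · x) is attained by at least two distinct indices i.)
Roots: {-1, 6}

Each tropical root is a break point of the lower envelope of the lines y = a_i + i · x (there are 3 lines, with slopes 0, 1, ..., 2). Only the lines that attain the minimum somewhere contribute to roots; other lines are dominated. Here the surviving (envelope) indices are i = 2, i = 1, i = 0.
Intersections between consecutive envelope lines give the roots: for adjacent envelope indices i < j the intersection is x = (a_i − a_j) / (j − i). Reading off the sorted break points: {-1, 6}.
Verification: at each break x_0, at least two indices attain the minimum of min_i(a_i + i · x_0).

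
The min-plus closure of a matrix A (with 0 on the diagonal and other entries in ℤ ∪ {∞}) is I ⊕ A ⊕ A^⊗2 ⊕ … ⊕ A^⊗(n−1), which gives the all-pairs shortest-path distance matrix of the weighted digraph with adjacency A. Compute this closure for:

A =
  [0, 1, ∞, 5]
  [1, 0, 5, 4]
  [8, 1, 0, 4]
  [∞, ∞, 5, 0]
Closure =
  [0, 1, 6, 5]
  [1, 0, 5, 4]
  [2, 1, 0, 4]
  [7, 6, 5, 0]

This is the Floyd-Warshall all-pairs shortest-path computation. For each intermediate vertex k = 0, 1, …, 3, update dist[i][j] ← min(dist[i][j], dist[i][k] + dist[k][j]). The final matrix gives, for each (i, j), the minimum total weight of any directed path from i to j (possibly empty when i = j).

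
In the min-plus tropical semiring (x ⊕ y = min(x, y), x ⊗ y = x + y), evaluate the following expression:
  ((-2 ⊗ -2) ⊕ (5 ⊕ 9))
((-2 ⊗ -2) ⊕ (5 ⊕ 9)) = -4

Expand innermost to outermost. Recall ⊕ takes the minimum of its arguments and ⊗ takes their sum. Working out the expression ((-2 ⊗ -2) ⊕ (5 ⊕ 9)) gives -4.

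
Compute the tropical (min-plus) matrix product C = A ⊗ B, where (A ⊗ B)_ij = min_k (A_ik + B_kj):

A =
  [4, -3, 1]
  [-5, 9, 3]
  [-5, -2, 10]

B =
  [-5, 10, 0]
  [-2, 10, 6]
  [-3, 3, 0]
A ⊗ B =
  [-5, 4, 1]
  [-10, 5, -5]
  [-10, 5, -5]

Apply the min-plus product entry-by-entry:
  C[0][0] = min over k of (A[0][0] + B[0][0] = 4 + -5 = -1, A[0][1] + B[1][0] = -3 + -2 = -5, A[0][2] + B[2][0] = 1 + -3 = -2) = -5 (attained at k = 1)
  C[0][1] = min over k of (A[0][0] + B[0][1] = 4 + 10 = 14, A[0][1] + B[1][1] = -3 + 10 = 7, A[0][2] + B[2][1] = 1 + 3 = 4) = 4 (attained at k = 2)
  C[0][2] = min over k of (A[0][0] + B[0][2] = 4 + 0 = 4, A[0][1] + B[1][2] = -3 + 6 = 3, A[0][2] + B[2][2] = 1 + 0 = 1) = 1 (attained at k = 2)
  C[1][0] = min over k of (A[1][0] + B[0][0] = -5 + -5 = -10, A[1][1] + B[1][0] = 9 + -2 = 7, A[1][2] + B[2][0] = 3 + -3 = 0) = -10 (attained at k = 0)
  C[1][1] = min over k of (A[1][0] + B[0][1] = -5 + 10 = 5, A[1][1] + B[1][1] = 9 + 10 = 19, A[1][2] + B[2][1] = 3 + 3 = 6) = 5 (attained at k = 0)
  C[1][2] = min over k of (A[1][0] + B[0][2] = -5 + 0 = -5, A[1][1] + B[1][2] = 9 + 6 = 15, A[1][2] + B[2][2] = 3 + 0 = 3) = -5 (attained at k = 0)
  C[2][0] = min over k of (A[2][0] + B[0][0] = -5 + -5 = -10, A[2][1] + B[1][0] = -2 + -2 = -4, A[2][2] + B[2][0] = 10 + -3 = 7) = -10 (attained at k = 0)
  C[2][1] = min over k of (A[2][0] + B[0][1] = -5 + 10 = 5, A[2][1] + B[1][1] = -2 + 10 = 8, A[2][2] + B[2][1] = 10 + 3 = 13) = 5 (attained at k = 0)
  C[2][2] = min over k of (A[2][0] + B[0][2] = -5 + 0 = -5, A[2][1] + B[1][2] = -2 + 6 = 4, A[2][2] + B[2][2] = 10 + 0 = 10) = -5 (attained at k = 0)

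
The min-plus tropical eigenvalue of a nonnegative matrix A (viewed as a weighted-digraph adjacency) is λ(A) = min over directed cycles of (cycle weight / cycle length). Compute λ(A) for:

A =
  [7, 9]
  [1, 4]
λ(A) = 4

Enumerate directed cycles and compute their means (weight / length). Sample:
  cycle 0 → 0: weight = 7, length = 1, mean = 7/1 ≈ 7.000
  cycle 1 → 1: weight = 4, length = 1, mean = 4/1 ≈ 4.000
  cycle 0 → 1 → 0: weight = 10, length = 2, mean = 10/2 ≈ 5.000
  cycle 1 → 0 → 1: weight = 10, length = 2, mean = 10/2 ≈ 5.000
Minimum mean = 4.000, attained e.g. along the cycle 1 → 1 with weight 4 and length 1. So λ(A) = 4/1 = 4.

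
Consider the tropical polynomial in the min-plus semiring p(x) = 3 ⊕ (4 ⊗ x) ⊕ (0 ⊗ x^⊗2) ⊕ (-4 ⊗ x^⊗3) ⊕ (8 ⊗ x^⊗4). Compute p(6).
p(6) = 3

A tropical monomial a ⊗ x^⊗i evaluates to a + i · x. Evaluating each term at x = 6:
  Term 0 contributes 3 + 0 · 6 = 3
  Term 1 contributes 4 + 1 · 6 = 10
  Term 2 contributes 0 + 2 · 6 = 12
  Term 3 contributes -4 + 3 · 6 = 14
  Term 4 contributes 8 + 4 · 6 = 32
p(6) = ⊕ of these = min[3, 10, 12, 14, 32] = 3.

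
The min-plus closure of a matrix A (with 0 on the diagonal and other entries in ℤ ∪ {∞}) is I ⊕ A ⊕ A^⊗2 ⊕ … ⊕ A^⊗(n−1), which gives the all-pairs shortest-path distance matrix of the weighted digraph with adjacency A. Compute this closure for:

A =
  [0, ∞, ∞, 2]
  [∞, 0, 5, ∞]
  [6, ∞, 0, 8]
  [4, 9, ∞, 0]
Closure =
  [0, 11, 16, 2]
  [11, 0, 5, 13]
  [6, 17, 0, 8]
  [4, 9, 14, 0]

This is the Floyd-Warshall all-pairs shortest-path computation. For each intermediate vertex k = 0, 1, …, 3, update dist[i][j] ← min(dist[i][j], dist[i][k] + dist[k][j]). The final matrix gives, for each (i, j), the minimum total weight of any directed path from i to j (possibly empty when i = j).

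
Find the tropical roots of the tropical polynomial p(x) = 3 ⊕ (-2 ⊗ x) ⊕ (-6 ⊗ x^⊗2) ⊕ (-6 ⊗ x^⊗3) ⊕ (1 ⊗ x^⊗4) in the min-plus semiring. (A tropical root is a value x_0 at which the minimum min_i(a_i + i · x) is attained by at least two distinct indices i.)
Roots: {-7, 0, 4, 5}

Each tropical root is a break point of the lower envelope of the lines y = a_i + i · x (there are 5 lines, with slopes 0, 1, ..., 4). Only the lines that attain the minimum somewhere contribute to roots; other lines are dominated. Here the surviving (envelope) indices are i = 4, i = 3, i = 2, i = 1, i = 0.
Intersections between consecutive envelope lines give the roots: for adjacent envelope indices i < j the intersection is x = (a_i − a_j) / (j − i). Reading off the sorted break points: {-7, 0, 4, 5}.
Verification: at each break x_0, at least two indices attain the minimum of min_i(a_i + i · x_0).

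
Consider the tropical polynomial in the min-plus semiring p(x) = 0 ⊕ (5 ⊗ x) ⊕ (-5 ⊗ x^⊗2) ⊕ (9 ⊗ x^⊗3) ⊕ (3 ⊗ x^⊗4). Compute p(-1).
p(-1) = -7

A tropical monomial a ⊗ x^⊗i evaluates to a + i · x. Evaluating each term at x = -1:
  Term 0 contributes 0 + 0 · -1 = 0
  Term 1 contributes 5 + 1 · -1 = 4
  Term 2 contributes -5 + 2 · -1 = -7
  Term 3 contributes 9 + 3 · -1 = 6
  Term 4 contributes 3 + 4 · -1 = -1
p(-1) = ⊕ of these = min[0, 4, -7, 6, -1] = -7.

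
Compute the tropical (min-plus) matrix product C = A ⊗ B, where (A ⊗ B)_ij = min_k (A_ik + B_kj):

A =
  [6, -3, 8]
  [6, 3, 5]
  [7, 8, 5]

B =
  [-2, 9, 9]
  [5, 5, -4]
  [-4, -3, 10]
A ⊗ B =
  [2, 2, -7]
  [1, 2, -1]
  [1, 2, 4]

Apply the min-plus product entry-by-entry:
  C[0][0] = min over k of (A[0][0] + B[0][0] = 6 + -2 = 4, A[0][1] + B[1][0] = -3 + 5 = 2, A[0][2] + B[2][0] = 8 + -4 = 4) = 2 (attained at k = 1)
  C[0][1] = min over k of (A[0][0] + B[0][1] = 6 + 9 = 15, A[0][1] + B[1][1] = -3 + 5 = 2, A[0][2] + B[2][1] = 8 + -3 = 5) = 2 (attained at k = 1)
  C[0][2] = min over k of (A[0][0] + B[0][2] = 6 + 9 = 15, A[0][1] + B[1][2] = -3 + -4 = -7, A[0][2] + B[2][2] = 8 + 10 = 18) = -7 (attained at k = 1)
  C[1][0] = min over k of (A[1][0] + B[0][0] = 6 + -2 = 4, A[1][1] + B[1][0] = 3 + 5 = 8, A[1][2] + B[2][0] = 5 + -4 = 1) = 1 (attained at k = 2)
  C[1][1] = min over k of (A[1][0] + B[0][1] = 6 + 9 = 15, A[1][1] + B[1][1] = 3 + 5 = 8, A[1][2] + B[2][1] = 5 + -3 = 2) = 2 (attained at k = 2)
  C[1][2] = min over k of (A[1][0] + B[0][2] = 6 + 9 = 15, A[1][1] + B[1][2] = 3 + -4 = -1, A[1][2] + B[2][2] = 5 + 10 = 15) = -1 (attained at k = 1)
  C[2][0] = min over k of (A[2][0] + B[0][0] = 7 + -2 = 5, A[2][1] + B[1][0] = 8 + 5 = 13, A[2][2] + B[2][0] = 5 + -4 = 1) = 1 (attained at k = 2)
  C[2][1] = min over k of (A[2][0] + B[0][1] = 7 + 9 = 16, A[2][1] + B[1][1] = 8 + 5 = 13, A[2][2] + B[2][1] = 5 + -3 = 2) = 2 (attained at k = 2)
  C[2][2] = min over k of (A[2][0] + B[0][2] = 7 + 9 = 16, A[2][1] + B[1][2] = 8 + -4 = 4, A[2][2] + B[2][2] = 5 + 10 = 15) = 4 (attained at k = 1)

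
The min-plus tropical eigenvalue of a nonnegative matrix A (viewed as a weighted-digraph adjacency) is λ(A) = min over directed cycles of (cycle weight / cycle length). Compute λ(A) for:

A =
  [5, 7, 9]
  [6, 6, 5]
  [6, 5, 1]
λ(A) = 1

Enumerate directed cycles and compute their means (weight / length). Sample:
  cycle 0 → 0: weight = 5, length = 1, mean = 5/1 ≈ 5.000
  cycle 1 → 1: weight = 6, length = 1, mean = 6/1 ≈ 6.000
  cycle 2 → 2: weight = 1, length = 1, mean = 1/1 ≈ 1.000
  cycle 0 → 1 → 0: weight = 13, length = 2, mean = 13/2 ≈ 6.500
  cycle 0 → 2 → 0: weight = 15, length = 2, mean = 15/2 ≈ 7.500
  cycle 1 → 0 → 1: weight = 13, length = 2, mean = 13/2 ≈ 6.500
Minimum mean = 1.000, attained e.g. along the cycle 2 → 2 with weight 1 and length 1. So λ(A) = 1/1 = 1.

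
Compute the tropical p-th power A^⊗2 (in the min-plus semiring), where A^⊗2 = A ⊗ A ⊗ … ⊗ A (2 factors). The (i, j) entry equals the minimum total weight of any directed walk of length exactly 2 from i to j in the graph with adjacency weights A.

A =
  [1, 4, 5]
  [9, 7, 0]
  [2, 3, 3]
A^⊗2 =
  [2, 5, 4]
  [2, 3, 3]
  [3, 6, 3]

Each entry (A^⊗2)_ij equals the minimum over all length-2 walks i = v_0 → v_1 → … → v_2 = j of Σ_t A[v_t][v_{t+1}]. For example, for (i, j) = (0, 2) we minimise over 3 possible intermediate vertex sequences; the minimum is 4, attained along the walk 0 → 1 → 2.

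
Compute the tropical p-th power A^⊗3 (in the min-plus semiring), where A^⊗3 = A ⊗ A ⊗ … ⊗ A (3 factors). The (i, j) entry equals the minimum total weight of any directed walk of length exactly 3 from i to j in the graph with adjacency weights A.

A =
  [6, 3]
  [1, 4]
A^⊗3 =
  [8, 7]
  [5, 8]

Each entry (A^⊗3)_ij equals the minimum over all length-3 walks i = v_0 → v_1 → … → v_3 = j of Σ_t A[v_t][v_{t+1}]. For example, for (i, j) = (0, 1) we minimise over 4 possible intermediate vertex sequences; the minimum is 7, attained along the walk 0 → 1 → 0 → 1.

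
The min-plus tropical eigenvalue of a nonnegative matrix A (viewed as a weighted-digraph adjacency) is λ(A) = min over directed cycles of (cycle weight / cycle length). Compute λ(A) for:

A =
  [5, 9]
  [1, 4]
λ(A) = 4

Enumerate directed cycles and compute their means (weight / length). Sample:
  cycle 0 → 0: weight = 5, length = 1, mean = 5/1 ≈ 5.000
  cycle 1 → 1: weight = 4, length = 1, mean = 4/1 ≈ 4.000
  cycle 0 → 1 → 0: weight = 10, length = 2, mean = 10/2 ≈ 5.000
  cycle 1 → 0 → 1: weight = 10, length = 2, mean = 10/2 ≈ 5.000
Minimum mean = 4.000, attained e.g. along the cycle 1 → 1 with weight 4 and length 1. So λ(A) = 4/1 = 4.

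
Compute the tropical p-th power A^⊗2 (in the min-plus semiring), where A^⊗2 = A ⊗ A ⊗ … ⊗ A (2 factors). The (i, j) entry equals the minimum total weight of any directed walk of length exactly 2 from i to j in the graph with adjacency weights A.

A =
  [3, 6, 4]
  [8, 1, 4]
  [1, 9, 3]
A^⊗2 =
  [5, 7, 7]
  [5, 2, 5]
  [4, 7, 5]

Each entry (A^⊗2)_ij equals the minimum over all length-2 walks i = v_0 → v_1 → … → v_2 = j of Σ_t A[v_t][v_{t+1}]. For example, for (i, j) = (0, 2) we minimise over 3 possible intermediate vertex sequences; the minimum is 7, attained along the walk 0 → 0 → 2.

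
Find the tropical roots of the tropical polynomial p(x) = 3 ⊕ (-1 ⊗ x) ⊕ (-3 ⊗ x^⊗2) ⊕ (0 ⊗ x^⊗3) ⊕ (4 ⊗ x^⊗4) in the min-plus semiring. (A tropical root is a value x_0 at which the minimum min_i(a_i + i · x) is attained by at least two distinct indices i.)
Roots: {-4, -3, 2, 4}

Each tropical root is a break point of the lower envelope of the lines y = a_i + i · x (there are 5 lines, with slopes 0, 1, ..., 4). Only the lines that attain the minimum somewhere contribute to roots; other lines are dominated. Here the surviving (envelope) indices are i = 4, i = 3, i = 2, i = 1, i = 0.
Intersections between consecutive envelope lines give the roots: for adjacent envelope indices i < j the intersection is x = (a_i − a_j) / (j − i). Reading off the sorted break points: {-4, -3, 2, 4}.
Verification: at each break x_0, at least two indices attain the minimum of min_i(a_i + i · x_0).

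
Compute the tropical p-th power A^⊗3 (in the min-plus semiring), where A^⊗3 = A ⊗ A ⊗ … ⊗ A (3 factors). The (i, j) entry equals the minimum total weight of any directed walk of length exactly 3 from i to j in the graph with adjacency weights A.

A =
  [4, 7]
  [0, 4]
A^⊗3 =
  [11, 14]
  [7, 11]

Each entry (A^⊗3)_ij equals the minimum over all length-3 walks i = v_0 → v_1 → … → v_3 = j of Σ_t A[v_t][v_{t+1}]. For example, for (i, j) = (0, 1) we minimise over 4 possible intermediate vertex sequences; the minimum is 14, attained along the walk 0 → 1 → 0 → 1.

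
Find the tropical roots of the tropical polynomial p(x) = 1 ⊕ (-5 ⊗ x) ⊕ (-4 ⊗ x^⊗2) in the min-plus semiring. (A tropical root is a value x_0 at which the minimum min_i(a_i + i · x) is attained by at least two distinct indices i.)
Roots: {-1, 6}

Each tropical root is a break point of the lower envelope of the lines y = a_i + i · x (there are 3 lines, with slopes 0, 1, ..., 2). Only the lines that attain the minimum somewhere contribute to roots; other lines are dominated. Here the surviving (envelope) indices are i = 2, i = 1, i = 0.
Intersections between consecutive envelope lines give the roots: for adjacent envelope indices i < j the intersection is x = (a_i − a_j) / (j − i). Reading off the sorted break points: {-1, 6}.
Verification: at each break x_0, at least two indices attain the minimum of min_i(a_i + i · x_0).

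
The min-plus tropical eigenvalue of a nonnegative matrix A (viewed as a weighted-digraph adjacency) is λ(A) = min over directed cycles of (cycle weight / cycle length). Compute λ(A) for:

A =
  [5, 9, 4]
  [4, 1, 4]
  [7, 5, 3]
λ(A) = 1

Enumerate directed cycles and compute their means (weight / length). Sample:
  cycle 0 → 0: weight = 5, length = 1, mean = 5/1 ≈ 5.000
  cycle 1 → 1: weight = 1, length = 1, mean = 1/1 ≈ 1.000
  cycle 2 → 2: weight = 3, length = 1, mean = 3/1 ≈ 3.000
  cycle 0 → 1 → 0: weight = 13, length = 2, mean = 13/2 ≈ 6.500
  cycle 0 → 2 → 0: weight = 11, length = 2, mean = 11/2 ≈ 5.500
  cycle 1 → 0 → 1: weight = 13, length = 2, mean = 13/2 ≈ 6.500
Minimum mean = 1.000, attained e.g. along the cycle 1 → 1 with weight 1 and length 1. So λ(A) = 1/1 = 1.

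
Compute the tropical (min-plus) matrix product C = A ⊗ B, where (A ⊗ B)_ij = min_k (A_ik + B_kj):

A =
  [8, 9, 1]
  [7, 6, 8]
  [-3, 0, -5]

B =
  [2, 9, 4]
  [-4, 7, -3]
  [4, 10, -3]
A ⊗ B =
  [5, 11, -2]
  [2, 13, 3]
  [-4, 5, -8]

Apply the min-plus product entry-by-entry:
  C[0][0] = min over k of (A[0][0] + B[0][0] = 8 + 2 = 10, A[0][1] + B[1][0] = 9 + -4 = 5, A[0][2] + B[2][0] = 1 + 4 = 5) = 5 (attained at k = 1)
  C[0][1] = min over k of (A[0][0] + B[0][1] = 8 + 9 = 17, A[0][1] + B[1][1] = 9 + 7 = 16, A[0][2] + B[2][1] = 1 + 10 = 11) = 11 (attained at k = 2)
  C[0][2] = min over k of (A[0][0] + B[0][2] = 8 + 4 = 12, A[0][1] + B[1][2] = 9 + -3 = 6, A[0][2] + B[2][2] = 1 + -3 = -2) = -2 (attained at k = 2)
  C[1][0] = min over k of (A[1][0] + B[0][0] = 7 + 2 = 9, A[1][1] + B[1][0] = 6 + -4 = 2, A[1][2] + B[2][0] = 8 + 4 = 12) = 2 (attained at k = 1)
  C[1][1] = min over k of (A[1][0] + B[0][1] = 7 + 9 = 16, A[1][1] + B[1][1] = 6 + 7 = 13, A[1][2] + B[2][1] = 8 + 10 = 18) = 13 (attained at k = 1)
  C[1][2] = min over k of (A[1][0] + B[0][2] = 7 + 4 = 11, A[1][1] + B[1][2] = 6 + -3 = 3, A[1][2] + B[2][2] = 8 + -3 = 5) = 3 (attained at k = 1)
  C[2][0] = min over k of (A[2][0] + B[0][0] = -3 + 2 = -1, A[2][1] + B[1][0] = 0 + -4 = -4, A[2][2] + B[2][0] = -5 + 4 = -1) = -4 (attained at k = 1)
  C[2][1] = min over k of (A[2][0] + B[0][1] = -3 + 9 = 6, A[2][1] + B[1][1] = 0 + 7 = 7, A[2][2] + B[2][1] = -5 + 10 = 5) = 5 (attained at k = 2)
  C[2][2] = min over k of (A[2][0] + B[0][2] = -3 + 4 = 1, A[2][1] + B[1][2] = 0 + -3 = -3, A[2][2] + B[2][2] = -5 + -3 = -8) = -8 (attained at k = 2)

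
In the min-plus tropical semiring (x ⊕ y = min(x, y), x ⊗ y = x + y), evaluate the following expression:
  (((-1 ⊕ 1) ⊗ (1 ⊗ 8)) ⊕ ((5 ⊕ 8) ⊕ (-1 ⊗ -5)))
(((-1 ⊕ 1) ⊗ (1 ⊗ 8)) ⊕ ((5 ⊕ 8) ⊕ (-1 ⊗ -5))) = -6

Expand innermost to outermost. Recall ⊕ takes the minimum of its arguments and ⊗ takes their sum. Working out the expression (((-1 ⊕ 1) ⊗ (1 ⊗ 8)) ⊕ ((5 ⊕ 8) ⊕ (-1 ⊗ -5))) gives -6.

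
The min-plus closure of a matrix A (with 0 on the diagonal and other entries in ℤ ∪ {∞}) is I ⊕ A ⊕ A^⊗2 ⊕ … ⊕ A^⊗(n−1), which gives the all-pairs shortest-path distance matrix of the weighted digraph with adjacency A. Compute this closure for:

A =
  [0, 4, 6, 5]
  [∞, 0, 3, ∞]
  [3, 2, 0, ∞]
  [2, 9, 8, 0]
Closure =
  [0, 4, 6, 5]
  [6, 0, 3, 11]
  [3, 2, 0, 8]
  [2, 6, 8, 0]

This is the Floyd-Warshall all-pairs shortest-path computation. For each intermediate vertex k = 0, 1, …, 3, update dist[i][j] ← min(dist[i][j], dist[i][k] + dist[k][j]). The final matrix gives, for each (i, j), the minimum total weight of any directed path from i to j (possibly empty when i = j).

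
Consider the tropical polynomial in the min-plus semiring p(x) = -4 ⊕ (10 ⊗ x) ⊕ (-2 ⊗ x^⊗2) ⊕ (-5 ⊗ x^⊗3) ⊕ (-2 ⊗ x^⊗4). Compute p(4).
p(4) = -4

A tropical monomial a ⊗ x^⊗i evaluates to a + i · x. Evaluating each term at x = 4:
  Term 0 contributes -4 + 0 · 4 = -4
  Term 1 contributes 10 + 1 · 4 = 14
  Term 2 contributes -2 + 2 · 4 = 6
  Term 3 contributes -5 + 3 · 4 = 7
  Term 4 contributes -2 + 4 · 4 = 14
p(4) = ⊕ of these = min[-4, 14, 6, 7, 14] = -4.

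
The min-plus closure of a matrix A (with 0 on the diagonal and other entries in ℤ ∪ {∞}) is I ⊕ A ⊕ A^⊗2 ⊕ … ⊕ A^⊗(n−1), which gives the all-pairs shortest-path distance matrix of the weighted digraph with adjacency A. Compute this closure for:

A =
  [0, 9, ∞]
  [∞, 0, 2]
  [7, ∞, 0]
Closure =
  [0, 9, 11]
  [9, 0, 2]
  [7, 16, 0]

This is the Floyd-Warshall all-pairs shortest-path computation. For each intermediate vertex k = 0, 1, …, 2, update dist[i][j] ← min(dist[i][j], dist[i][k] + dist[k][j]). The final matrix gives, for each (i, j), the minimum total weight of any directed path from i to j (possibly empty when i = j).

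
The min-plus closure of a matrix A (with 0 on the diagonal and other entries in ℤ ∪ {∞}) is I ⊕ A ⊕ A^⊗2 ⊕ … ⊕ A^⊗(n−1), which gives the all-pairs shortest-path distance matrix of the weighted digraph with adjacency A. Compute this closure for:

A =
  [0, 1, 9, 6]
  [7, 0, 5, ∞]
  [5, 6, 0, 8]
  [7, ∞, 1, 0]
Closure =
  [0, 1, 6, 6]
  [7, 0, 5, 13]
  [5, 6, 0, 8]
  [6, 7, 1, 0]

This is the Floyd-Warshall all-pairs shortest-path computation. For each intermediate vertex k = 0, 1, …, 3, update dist[i][j] ← min(dist[i][j], dist[i][k] + dist[k][j]). The final matrix gives, for each (i, j), the minimum total weight of any directed path from i to j (possibly empty when i = j).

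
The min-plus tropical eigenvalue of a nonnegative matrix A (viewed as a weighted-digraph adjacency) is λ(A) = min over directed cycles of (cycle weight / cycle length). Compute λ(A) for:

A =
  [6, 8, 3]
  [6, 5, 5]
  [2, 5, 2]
λ(A) = 2

Enumerate directed cycles and compute their means (weight / length). Sample:
  cycle 0 → 0: weight = 6, length = 1, mean = 6/1 ≈ 6.000
  cycle 1 → 1: weight = 5, length = 1, mean = 5/1 ≈ 5.000
  cycle 2 → 2: weight = 2, length = 1, mean = 2/1 ≈ 2.000
  cycle 0 → 1 → 0: weight = 14, length = 2, mean = 14/2 ≈ 7.000
  cycle 0 → 2 → 0: weight = 5, length = 2, mean = 5/2 ≈ 2.500
  cycle 1 → 0 → 1: weight = 14, length = 2, mean = 14/2 ≈ 7.000
Minimum mean = 2.000, attained e.g. along the cycle 2 → 2 with weight 2 and length 1. So λ(A) = 2/1 = 2.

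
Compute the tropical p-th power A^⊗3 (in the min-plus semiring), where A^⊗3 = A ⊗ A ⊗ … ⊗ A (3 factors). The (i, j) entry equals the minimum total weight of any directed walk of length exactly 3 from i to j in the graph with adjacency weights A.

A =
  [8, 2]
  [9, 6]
A^⊗3 =
  [17, 13]
  [20, 17]

Each entry (A^⊗3)_ij equals the minimum over all length-3 walks i = v_0 → v_1 → … → v_3 = j of Σ_t A[v_t][v_{t+1}]. For example, for (i, j) = (0, 1) we minimise over 4 possible intermediate vertex sequences; the minimum is 13, attained along the walk 0 → 1 → 0 → 1.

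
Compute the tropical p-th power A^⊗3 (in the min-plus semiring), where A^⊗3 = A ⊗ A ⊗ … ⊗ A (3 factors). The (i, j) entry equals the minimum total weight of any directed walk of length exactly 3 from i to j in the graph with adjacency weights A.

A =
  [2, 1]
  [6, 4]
A^⊗3 =
  [6, 5]
  [10, 9]

Each entry (A^⊗3)_ij equals the minimum over all length-3 walks i = v_0 → v_1 → … → v_3 = j of Σ_t A[v_t][v_{t+1}]. For example, for (i, j) = (0, 1) we minimise over 4 possible intermediate vertex sequences; the minimum is 5, attained along the walk 0 → 0 → 0 → 1.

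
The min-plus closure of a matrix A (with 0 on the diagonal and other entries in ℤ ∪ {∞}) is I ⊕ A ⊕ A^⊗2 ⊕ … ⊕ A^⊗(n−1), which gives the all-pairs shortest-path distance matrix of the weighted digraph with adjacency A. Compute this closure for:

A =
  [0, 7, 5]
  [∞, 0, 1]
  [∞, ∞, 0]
Closure =
  [0, 7, 5]
  [∞, 0, 1]
  [∞, ∞, 0]

This is the Floyd-Warshall all-pairs shortest-path computation. For each intermediate vertex k = 0, 1, …, 2, update dist[i][j] ← min(dist[i][j], dist[i][k] + dist[k][j]). The final matrix gives, for each (i, j), the minimum total weight of any directed path from i to j (possibly empty when i = j).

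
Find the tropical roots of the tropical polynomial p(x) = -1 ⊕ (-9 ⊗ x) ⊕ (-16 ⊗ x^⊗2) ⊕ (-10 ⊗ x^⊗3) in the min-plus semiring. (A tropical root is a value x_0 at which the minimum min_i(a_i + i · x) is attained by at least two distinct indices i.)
Roots: {-6, 7, 8}

Each tropical root is a break point of the lower envelope of the lines y = a_i + i · x (there are 4 lines, with slopes 0, 1, ..., 3). Only the lines that attain the minimum somewhere contribute to roots; other lines are dominated. Here the surviving (envelope) indices are i = 3, i = 2, i = 1, i = 0.
Intersections between consecutive envelope lines give the roots: for adjacent envelope indices i < j the intersection is x = (a_i − a_j) / (j − i). Reading off the sorted break points: {-6, 7, 8}.
Verification: at each break x_0, at least two indices attain the minimum of min_i(a_i + i · x_0).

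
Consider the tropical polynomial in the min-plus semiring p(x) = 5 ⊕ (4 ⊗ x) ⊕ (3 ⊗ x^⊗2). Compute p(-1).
p(-1) = 1

A tropical monomial a ⊗ x^⊗i evaluates to a + i · x. Evaluating each term at x = -1:
  Term 0 contributes 5 + 0 · -1 = 5
  Term 1 contributes 4 + 1 · -1 = 3
  Term 2 contributes 3 + 2 · -1 = 1
p(-1) = ⊕ of these = min[5, 3, 1] = 1.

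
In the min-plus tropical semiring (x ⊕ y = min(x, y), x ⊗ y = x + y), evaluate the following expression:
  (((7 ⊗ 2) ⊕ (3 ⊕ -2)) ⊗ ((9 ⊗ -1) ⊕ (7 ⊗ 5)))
(((7 ⊗ 2) ⊕ (3 ⊕ -2)) ⊗ ((9 ⊗ -1) ⊕ (7 ⊗ 5))) = 6

Expand innermost to outermost. Recall ⊕ takes the minimum of its arguments and ⊗ takes their sum. Working out the expression (((7 ⊗ 2) ⊕ (3 ⊕ -2)) ⊗ ((9 ⊗ -1) ⊕ (7 ⊗ 5))) gives 6.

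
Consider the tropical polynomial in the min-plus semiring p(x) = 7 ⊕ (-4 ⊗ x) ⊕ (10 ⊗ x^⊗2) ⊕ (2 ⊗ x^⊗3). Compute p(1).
p(1) = -3

A tropical monomial a ⊗ x^⊗i evaluates to a + i · x. Evaluating each term at x = 1:
  Term 0 contributes 7 + 0 · 1 = 7
  Term 1 contributes -4 + 1 · 1 = -3
  Term 2 contributes 10 + 2 · 1 = 12
  Term 3 contributes 2 + 3 · 1 = 5
p(1) = ⊕ of these = min[7, -3, 12, 5] = -3.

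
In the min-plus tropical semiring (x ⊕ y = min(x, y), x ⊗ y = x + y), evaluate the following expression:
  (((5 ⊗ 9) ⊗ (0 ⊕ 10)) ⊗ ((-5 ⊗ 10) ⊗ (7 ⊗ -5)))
(((5 ⊗ 9) ⊗ (0 ⊕ 10)) ⊗ ((-5 ⊗ 10) ⊗ (7 ⊗ -5))) = 21

Expand innermost to outermost. Recall ⊕ takes the minimum of its arguments and ⊗ takes their sum. Working out the expression (((5 ⊗ 9) ⊗ (0 ⊕ 10)) ⊗ ((-5 ⊗ 10) ⊗ (7 ⊗ -5))) gives 21.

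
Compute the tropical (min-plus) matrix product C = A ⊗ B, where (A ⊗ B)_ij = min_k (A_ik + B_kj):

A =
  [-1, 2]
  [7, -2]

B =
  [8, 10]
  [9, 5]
A ⊗ B =
  [7, 7]
  [7, 3]

Apply the min-plus product entry-by-entry:
  C[0][0] = min over k of (A[0][0] + B[0][0] = -1 + 8 = 7, A[0][1] + B[1][0] = 2 + 9 = 11) = 7 (attained at k = 0)
  C[0][1] = min over k of (A[0][0] + B[0][1] = -1 + 10 = 9, A[0][1] + B[1][1] = 2 + 5 = 7) = 7 (attained at k = 1)
  C[1][0] = min over k of (A[1][0] + B[0][0] = 7 + 8 = 15, A[1][1] + B[1][0] = -2 + 9 = 7) = 7 (attained at k = 1)
  C[1][1] = min over k of (A[1][0] + B[0][1] = 7 + 10 = 17, A[1][1] + B[1][1] = -2 + 5 = 3) = 3 (attained at k = 1)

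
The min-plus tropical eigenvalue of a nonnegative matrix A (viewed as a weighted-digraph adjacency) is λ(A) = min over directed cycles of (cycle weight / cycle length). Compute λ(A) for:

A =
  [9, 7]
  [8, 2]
λ(A) = 2

Enumerate directed cycles and compute their means (weight / length). Sample:
  cycle 0 → 0: weight = 9, length = 1, mean = 9/1 ≈ 9.000
  cycle 1 → 1: weight = 2, length = 1, mean = 2/1 ≈ 2.000
  cycle 0 → 1 → 0: weight = 15, length = 2, mean = 15/2 ≈ 7.500
  cycle 1 → 0 → 1: weight = 15, length = 2, mean = 15/2 ≈ 7.500
Minimum mean = 2.000, attained e.g. along the cycle 1 → 1 with weight 2 and length 1. So λ(A) = 2/1 = 2.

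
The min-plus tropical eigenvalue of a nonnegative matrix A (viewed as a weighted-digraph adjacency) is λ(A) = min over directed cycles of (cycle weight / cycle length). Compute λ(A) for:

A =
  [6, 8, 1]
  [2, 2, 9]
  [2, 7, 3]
λ(A) = 3/2

Enumerate directed cycles and compute their means (weight / length). Sample:
  cycle 0 → 0: weight = 6, length = 1, mean = 6/1 ≈ 6.000
  cycle 1 → 1: weight = 2, length = 1, mean = 2/1 ≈ 2.000
  cycle 2 → 2: weight = 3, length = 1, mean = 3/1 ≈ 3.000
  cycle 0 → 1 → 0: weight = 10, length = 2, mean = 10/2 ≈ 5.000
  cycle 0 → 2 → 0: weight = 3, length = 2, mean = 3/2 ≈ 1.500
  cycle 1 → 0 → 1: weight = 10, length = 2, mean = 10/2 ≈ 5.000
Minimum mean = 1.500, attained e.g. along the cycle 0 → 2 → 0 with weight 3 and length 2. So λ(A) = 3/2 = 3/2.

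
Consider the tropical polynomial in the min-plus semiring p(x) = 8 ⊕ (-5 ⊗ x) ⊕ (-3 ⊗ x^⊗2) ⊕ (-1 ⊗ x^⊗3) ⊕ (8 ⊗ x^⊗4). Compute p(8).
p(8) = 3

A tropical monomial a ⊗ x^⊗i evaluates to a + i · x. Evaluating each term at x = 8:
  Term 0 contributes 8 + 0 · 8 = 8
  Term 1 contributes -5 + 1 · 8 = 3
  Term 2 contributes -3 + 2 · 8 = 13
  Term 3 contributes -1 + 3 · 8 = 23
  Term 4 contributes 8 + 4 · 8 = 40
p(8) = ⊕ of these = min[8, 3, 13, 23, 40] = 3.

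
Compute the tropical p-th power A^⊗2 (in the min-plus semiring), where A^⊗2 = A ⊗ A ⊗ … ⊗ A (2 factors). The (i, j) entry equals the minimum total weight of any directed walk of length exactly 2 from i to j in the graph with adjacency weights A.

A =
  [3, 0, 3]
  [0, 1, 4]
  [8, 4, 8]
A^⊗2 =
  [0, 1, 4]
  [1, 0, 3]
  [4, 5, 8]

Each entry (A^⊗2)_ij equals the minimum over all length-2 walks i = v_0 → v_1 → … → v_2 = j of Σ_t A[v_t][v_{t+1}]. For example, for (i, j) = (0, 2) we minimise over 3 possible intermediate vertex sequences; the minimum is 4, attained along the walk 0 → 1 → 2.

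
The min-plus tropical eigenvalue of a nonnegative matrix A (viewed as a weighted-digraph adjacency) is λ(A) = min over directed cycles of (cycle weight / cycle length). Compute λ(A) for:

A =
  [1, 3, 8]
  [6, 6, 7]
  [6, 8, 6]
λ(A) = 1

Enumerate directed cycles and compute their means (weight / length). Sample:
  cycle 0 → 0: weight = 1, length = 1, mean = 1/1 ≈ 1.000
  cycle 1 → 1: weight = 6, length = 1, mean = 6/1 ≈ 6.000
  cycle 2 → 2: weight = 6, length = 1, mean = 6/1 ≈ 6.000
  cycle 0 → 1 → 0: weight = 9, length = 2, mean = 9/2 ≈ 4.500
  cycle 0 → 2 → 0: weight = 14, length = 2, mean = 14/2 ≈ 7.000
  cycle 1 → 0 → 1: weight = 9, length = 2, mean = 9/2 ≈ 4.500
Minimum mean = 1.000, attained e.g. along the cycle 0 → 0 with weight 1 and length 1. So λ(A) = 1/1 = 1.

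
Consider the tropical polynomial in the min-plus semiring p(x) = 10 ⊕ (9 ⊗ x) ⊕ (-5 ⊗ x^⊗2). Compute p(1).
p(1) = -3

A tropical monomial a ⊗ x^⊗i evaluates to a + i · x. Evaluating each term at x = 1:
  Term 0 contributes 10 + 0 · 1 = 10
  Term 1 contributes 9 + 1 · 1 = 10
  Term 2 contributes -5 + 2 · 1 = -3
p(1) = ⊕ of these = min[10, 10, -3] = -3.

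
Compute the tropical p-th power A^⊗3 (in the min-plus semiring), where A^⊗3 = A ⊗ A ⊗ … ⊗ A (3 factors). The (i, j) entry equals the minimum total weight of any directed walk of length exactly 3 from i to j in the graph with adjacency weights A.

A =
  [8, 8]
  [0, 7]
A^⊗3 =
  [15, 16]
  [8, 15]

Each entry (A^⊗3)_ij equals the minimum over all length-3 walks i = v_0 → v_1 → … → v_3 = j of Σ_t A[v_t][v_{t+1}]. For example, for (i, j) = (0, 1) we minimise over 4 possible intermediate vertex sequences; the minimum is 16, attained along the walk 0 → 1 → 0 → 1.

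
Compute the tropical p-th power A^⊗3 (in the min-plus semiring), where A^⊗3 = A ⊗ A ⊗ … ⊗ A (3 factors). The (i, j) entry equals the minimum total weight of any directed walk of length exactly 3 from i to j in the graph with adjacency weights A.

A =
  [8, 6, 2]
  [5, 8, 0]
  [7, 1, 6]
A^⊗3 =
  [8, 7, 3]
  [6, 7, 1]
  [8, 2, 7]

Each entry (A^⊗3)_ij equals the minimum over all length-3 walks i = v_0 → v_1 → … → v_3 = j of Σ_t A[v_t][v_{t+1}]. For example, for (i, j) = (0, 2) we minimise over 9 possible intermediate vertex sequences; the minimum is 3, attained along the walk 0 → 2 → 1 → 2.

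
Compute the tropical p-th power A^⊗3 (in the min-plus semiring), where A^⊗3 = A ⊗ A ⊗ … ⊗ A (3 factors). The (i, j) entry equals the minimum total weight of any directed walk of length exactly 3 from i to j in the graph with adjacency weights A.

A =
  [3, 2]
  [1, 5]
A^⊗3 =
  [6, 5]
  [4, 6]

Each entry (A^⊗3)_ij equals the minimum over all length-3 walks i = v_0 → v_1 → … → v_3 = j of Σ_t A[v_t][v_{t+1}]. For example, for (i, j) = (0, 1) we minimise over 4 possible intermediate vertex sequences; the minimum is 5, attained along the walk 0 → 1 → 0 → 1.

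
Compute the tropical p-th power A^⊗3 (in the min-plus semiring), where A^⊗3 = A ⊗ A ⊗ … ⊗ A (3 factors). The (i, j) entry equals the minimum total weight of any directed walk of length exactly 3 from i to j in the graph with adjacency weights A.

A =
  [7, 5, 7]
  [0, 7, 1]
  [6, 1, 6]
A^⊗3 =
  [8, 7, 9]
  [2, 8, 3]
  [7, 3, 8]

Each entry (A^⊗3)_ij equals the minimum over all length-3 walks i = v_0 → v_1 → … → v_3 = j of Σ_t A[v_t][v_{t+1}]. For example, for (i, j) = (0, 2) we minimise over 9 possible intermediate vertex sequences; the minimum is 9, attained along the walk 0 → 2 → 1 → 2.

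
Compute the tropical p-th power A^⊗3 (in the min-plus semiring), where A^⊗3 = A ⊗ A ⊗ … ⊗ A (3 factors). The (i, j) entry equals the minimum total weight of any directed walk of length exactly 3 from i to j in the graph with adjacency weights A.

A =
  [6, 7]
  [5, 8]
A^⊗3 =
  [18, 19]
  [17, 18]

Each entry (A^⊗3)_ij equals the minimum over all length-3 walks i = v_0 → v_1 → … → v_3 = j of Σ_t A[v_t][v_{t+1}]. For example, for (i, j) = (0, 1) we minimise over 4 possible intermediate vertex sequences; the minimum is 19, attained along the walk 0 → 0 → 0 → 1.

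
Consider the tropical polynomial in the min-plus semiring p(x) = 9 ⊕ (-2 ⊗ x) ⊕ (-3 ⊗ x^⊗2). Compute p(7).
p(7) = 5

A tropical monomial a ⊗ x^⊗i evaluates to a + i · x. Evaluating each term at x = 7:
  Term 0 contributes 9 + 0 · 7 = 9
  Term 1 contributes -2 + 1 · 7 = 5
  Term 2 contributes -3 + 2 · 7 = 11
p(7) = ⊕ of these = min[9, 5, 11] = 5.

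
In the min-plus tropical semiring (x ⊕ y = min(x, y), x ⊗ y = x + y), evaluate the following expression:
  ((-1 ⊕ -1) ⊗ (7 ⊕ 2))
((-1 ⊕ -1) ⊗ (7 ⊕ 2)) = 1

Expand innermost to outermost. Recall ⊕ takes the minimum of its arguments and ⊗ takes their sum. Working out the expression ((-1 ⊕ -1) ⊗ (7 ⊕ 2)) gives 1.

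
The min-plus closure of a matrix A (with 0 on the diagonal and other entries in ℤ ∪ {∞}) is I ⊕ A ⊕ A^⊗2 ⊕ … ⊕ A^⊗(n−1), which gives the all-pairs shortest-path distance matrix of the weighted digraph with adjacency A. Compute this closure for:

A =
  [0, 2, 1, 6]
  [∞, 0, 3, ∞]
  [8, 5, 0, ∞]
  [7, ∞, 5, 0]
Closure =
  [0, 2, 1, 6]
  [11, 0, 3, 17]
  [8, 5, 0, 14]
  [7, 9, 5, 0]

This is the Floyd-Warshall all-pairs shortest-path computation. For each intermediate vertex k = 0, 1, …, 3, update dist[i][j] ← min(dist[i][j], dist[i][k] + dist[k][j]). The final matrix gives, for each (i, j), the minimum total weight of any directed path from i to j (possibly empty when i = j).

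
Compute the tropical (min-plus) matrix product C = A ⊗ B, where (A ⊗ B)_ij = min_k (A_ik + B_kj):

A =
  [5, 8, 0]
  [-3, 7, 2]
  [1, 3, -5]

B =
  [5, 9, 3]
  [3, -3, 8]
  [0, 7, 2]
A ⊗ B =
  [0, 5, 2]
  [2, 4, 0]
  [-5, 0, -3]

Apply the min-plus product entry-by-entry:
  C[0][0] = min over k of (A[0][0] + B[0][0] = 5 + 5 = 10, A[0][1] + B[1][0] = 8 + 3 = 11, A[0][2] + B[2][0] = 0 + 0 = 0) = 0 (attained at k = 2)
  C[0][1] = min over k of (A[0][0] + B[0][1] = 5 + 9 = 14, A[0][1] + B[1][1] = 8 + -3 = 5, A[0][2] + B[2][1] = 0 + 7 = 7) = 5 (attained at k = 1)
  C[0][2] = min over k of (A[0][0] + B[0][2] = 5 + 3 = 8, A[0][1] + B[1][2] = 8 + 8 = 16, A[0][2] + B[2][2] = 0 + 2 = 2) = 2 (attained at k = 2)
  C[1][0] = min over k of (A[1][0] + B[0][0] = -3 + 5 = 2, A[1][1] + B[1][0] = 7 + 3 = 10, A[1][2] + B[2][0] = 2 + 0 = 2) = 2 (attained at k = 0)
  C[1][1] = min over k of (A[1][0] + B[0][1] = -3 + 9 = 6, A[1][1] + B[1][1] = 7 + -3 = 4, A[1][2] + B[2][1] = 2 + 7 = 9) = 4 (attained at k = 1)
  C[1][2] = min over k of (A[1][0] + B[0][2] = -3 + 3 = 0, A[1][1] + B[1][2] = 7 + 8 = 15, A[1][2] + B[2][2] = 2 + 2 = 4) = 0 (attained at k = 0)
  C[2][0] = min over k of (A[2][0] + B[0][0] = 1 + 5 = 6, A[2][1] + B[1][0] = 3 + 3 = 6, A[2][2] + B[2][0] = -5 + 0 = -5) = -5 (attained at k = 2)
  C[2][1] = min over k of (A[2][0] + B[0][1] = 1 + 9 = 10, A[2][1] + B[1][1] = 3 + -3 = 0, A[2][2] + B[2][1] = -5 + 7 = 2) = 0 (attained at k = 1)
  C[2][2] = min over k of (A[2][0] + B[0][2] = 1 + 3 = 4, A[2][1] + B[1][2] = 3 + 8 = 11, A[2][2] + B[2][2] = -5 + 2 = -3) = -3 (attained at k = 2)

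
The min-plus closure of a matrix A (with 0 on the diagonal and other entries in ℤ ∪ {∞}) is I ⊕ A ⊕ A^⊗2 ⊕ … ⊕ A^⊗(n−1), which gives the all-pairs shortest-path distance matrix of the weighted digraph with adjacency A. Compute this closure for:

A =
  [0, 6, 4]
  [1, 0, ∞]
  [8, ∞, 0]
Closure =
  [0, 6, 4]
  [1, 0, 5]
  [8, 14, 0]

This is the Floyd-Warshall all-pairs shortest-path computation. For each intermediate vertex k = 0, 1, …, 2, update dist[i][j] ← min(dist[i][j], dist[i][k] + dist[k][j]). The final matrix gives, for each (i, j), the minimum total weight of any directed path from i to j (possibly empty when i = j).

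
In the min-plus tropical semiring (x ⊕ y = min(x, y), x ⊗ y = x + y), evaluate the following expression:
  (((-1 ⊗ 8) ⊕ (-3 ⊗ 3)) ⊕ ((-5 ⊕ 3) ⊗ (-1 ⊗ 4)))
(((-1 ⊗ 8) ⊕ (-3 ⊗ 3)) ⊕ ((-5 ⊕ 3) ⊗ (-1 ⊗ 4))) = -2

Expand innermost to outermost. Recall ⊕ takes the minimum of its arguments and ⊗ takes their sum. Working out the expression (((-1 ⊗ 8) ⊕ (-3 ⊗ 3)) ⊕ ((-5 ⊕ 3) ⊗ (-1 ⊗ 4))) gives -2.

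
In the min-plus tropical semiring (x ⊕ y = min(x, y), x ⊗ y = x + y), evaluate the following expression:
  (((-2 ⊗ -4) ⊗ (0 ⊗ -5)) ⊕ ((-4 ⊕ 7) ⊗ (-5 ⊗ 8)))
(((-2 ⊗ -4) ⊗ (0 ⊗ -5)) ⊕ ((-4 ⊕ 7) ⊗ (-5 ⊗ 8))) = -11

Expand innermost to outermost. Recall ⊕ takes the minimum of its arguments and ⊗ takes their sum. Working out the expression (((-2 ⊗ -4) ⊗ (0 ⊗ -5)) ⊕ ((-4 ⊕ 7) ⊗ (-5 ⊗ 8))) gives -11.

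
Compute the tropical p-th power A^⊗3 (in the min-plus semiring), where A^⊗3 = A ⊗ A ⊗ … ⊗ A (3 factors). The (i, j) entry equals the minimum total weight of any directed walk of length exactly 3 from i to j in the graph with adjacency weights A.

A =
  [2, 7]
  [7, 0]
A^⊗3 =
  [6, 7]
  [7, 0]

Each entry (A^⊗3)_ij equals the minimum over all length-3 walks i = v_0 → v_1 → … → v_3 = j of Σ_t A[v_t][v_{t+1}]. For example, for (i, j) = (0, 1) we minimise over 4 possible intermediate vertex sequences; the minimum is 7, attained along the walk 0 → 1 → 1 → 1.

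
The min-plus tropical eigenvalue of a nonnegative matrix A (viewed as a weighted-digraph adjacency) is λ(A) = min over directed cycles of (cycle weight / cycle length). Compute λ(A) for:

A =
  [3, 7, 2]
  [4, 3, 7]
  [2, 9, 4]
λ(A) = 2

Enumerate directed cycles and compute their means (weight / length). Sample:
  cycle 0 → 0: weight = 3, length = 1, mean = 3/1 ≈ 3.000
  cycle 1 → 1: weight = 3, length = 1, mean = 3/1 ≈ 3.000
  cycle 2 → 2: weight = 4, length = 1, mean = 4/1 ≈ 4.000
  cycle 0 → 1 → 0: weight = 11, length = 2, mean = 11/2 ≈ 5.500
  cycle 0 → 2 → 0: weight = 4, length = 2, mean = 4/2 ≈ 2.000
  cycle 1 → 0 → 1: weight = 11, length = 2, mean = 11/2 ≈ 5.500
Minimum mean = 2.000, attained e.g. along the cycle 0 → 2 → 0 with weight 4 and length 2. So λ(A) = 4/2 = 2.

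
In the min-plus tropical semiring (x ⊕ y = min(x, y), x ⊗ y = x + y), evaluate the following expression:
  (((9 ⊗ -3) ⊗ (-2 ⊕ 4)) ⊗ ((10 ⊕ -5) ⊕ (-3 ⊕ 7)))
(((9 ⊗ -3) ⊗ (-2 ⊕ 4)) ⊗ ((10 ⊕ -5) ⊕ (-3 ⊕ 7))) = -1

Expand innermost to outermost. Recall ⊕ takes the minimum of its arguments and ⊗ takes their sum. Working out the expression (((9 ⊗ -3) ⊗ (-2 ⊕ 4)) ⊗ ((10 ⊕ -5) ⊕ (-3 ⊕ 7))) gives -1.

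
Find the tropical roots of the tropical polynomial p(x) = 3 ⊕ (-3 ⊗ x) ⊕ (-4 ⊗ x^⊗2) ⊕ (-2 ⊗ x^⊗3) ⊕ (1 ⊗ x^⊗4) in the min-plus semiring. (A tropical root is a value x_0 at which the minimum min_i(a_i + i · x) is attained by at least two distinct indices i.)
Roots: {-3, -2, 1, 6}

Each tropical root is a break point of the lower envelope of the lines y = a_i + i · x (there are 5 lines, with slopes 0, 1, ..., 4). Only the lines that attain the minimum somewhere contribute to roots; other lines are dominated. Here the surviving (envelope) indices are i = 4, i = 3, i = 2, i = 1, i = 0.
Intersections between consecutive envelope lines give the roots: for adjacent envelope indices i < j the intersection is x = (a_i − a_j) / (j − i). Reading off the sorted break points: {-3, -2, 1, 6}.
Verification: at each break x_0, at least two indices attain the minimum of min_i(a_i + i · x_0).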